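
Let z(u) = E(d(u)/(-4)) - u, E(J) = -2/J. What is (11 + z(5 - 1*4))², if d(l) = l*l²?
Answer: 324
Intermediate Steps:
d(l) = l³
z(u) = -u + 8/u³ (z(u) = -2*(-4/u³) - u = -(-8)/u³ - u = 8/u³ - u = -u + 8/u³)
(11 + z(5 - 1*4))² = (11 + (-(5 - 1*4) + 8/(5 - 1*4)³))² = (11 + (-(5 - 4) + 8/(5 - 4)³))² = (11 + (-1*1 + 8/1³))² = (11 + (-1 + 8*1))² = (11 + (-1 + 8))² = (11 + 7)² = 18² = 324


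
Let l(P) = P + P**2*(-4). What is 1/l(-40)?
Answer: -1/6440 ≈ -0.00015528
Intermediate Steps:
l(P) = P - 4*P**2
1/l(-40) = 1/(-40*(1 - 4*(-40))) = 1/(-40*(1 + 160)) = 1/(-40*161) = 1/(-6440) = -1/6440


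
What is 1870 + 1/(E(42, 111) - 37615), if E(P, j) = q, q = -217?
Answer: 70745839/37832 ≈ 1870.0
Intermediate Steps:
E(P, j) = -217
1870 + 1/(E(42, 111) - 37615) = 1870 + 1/(-217 - 37615) = 1870 + 1/(-37832) = 1870 - 1/37832 = 70745839/37832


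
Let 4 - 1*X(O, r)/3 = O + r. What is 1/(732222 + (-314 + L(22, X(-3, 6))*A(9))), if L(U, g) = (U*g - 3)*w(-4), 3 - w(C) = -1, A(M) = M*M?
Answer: 1/752320 ≈ 1.3292e-6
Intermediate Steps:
A(M) = M²
w(C) = 4 (w(C) = 3 - 1*(-1) = 3 + 1 = 4)
X(O, r) = 12 - 3*O - 3*r (X(O, r) = 12 - 3*(O + r) = 12 + (-3*O - 3*r) = 12 - 3*O - 3*r)
L(U, g) = -12 + 4*U*g (L(U, g) = (U*g - 3)*4 = (-3 + U*g)*4 = -12 + 4*U*g)
1/(732222 + (-314 + L(22, X(-3, 6))*A(9))) = 1/(732222 + (-314 + (-12 + 4*22*(12 - 3*(-3) - 3*6))*9²)) = 1/(732222 + (-314 + (-12 + 4*22*(12 + 9 - 18))*81)) = 1/(732222 + (-314 + (-12 + 4*22*3)*81)) = 1/(732222 + (-314 + (-12 + 264)*81)) = 1/(732222 + (-314 + 252*81)) = 1/(732222 + (-314 + 20412)) = 1/(732222 + 20098) = 1/752320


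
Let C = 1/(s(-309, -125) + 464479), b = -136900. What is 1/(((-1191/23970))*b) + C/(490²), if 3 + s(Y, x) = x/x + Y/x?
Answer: 222764252238657/1515279153408365240 ≈ 0.00014701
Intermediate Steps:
s(Y, x) = -2 + Y/x (s(Y, x) = -3 + (x/x + Y/x) = -3 + (1 + Y/x) = -2 + Y/x)
C = 125/58059934 (C = 1/((-2 - 309/(-125)) + 464479) = 1/((-2 - 309*(-1/125)) + 464479) = 1/((-2 + 309/125) + 464479) = 1/(59/125 + 464479) = 1/(58059934/125) = 125/58059934 ≈ 2.1529e-6)
1/(((-1191/23970))*b) + C/(490²) = 1/(-1191/23970*(-136900)) + 125/(58059934*(490²)) = -1/136900/(-1191*1/23970) + (125/58059934)/240100 = -1/136900/(-397/7990) + (125/58059934)*(1/240100) = -7990/397*(-1/136900) + 5/557607606136 = 799/5434930 + 5/557607606136 = 222764252238657/1515279153408365240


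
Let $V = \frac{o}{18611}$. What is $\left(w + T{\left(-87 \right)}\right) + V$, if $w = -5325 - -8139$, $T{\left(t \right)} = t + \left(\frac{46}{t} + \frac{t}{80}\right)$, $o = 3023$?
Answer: $\frac{353046976061}{129532560} \approx 2725.5$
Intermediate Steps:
$T{\left(t \right)} = \frac{46}{t} + \frac{81 t}{80}$ ($T{\left(t \right)} = t + \left(\frac{46}{t} + t \frac{1}{80}\right) = t + \left(\frac{46}{t} + \frac{t}{80}\right) = \frac{46}{t} + \frac{81 t}{80}$)
$w = 2814$ ($w = -5325 + 8139 = 2814$)
$V = \frac{3023}{18611} \approx 0.16243$
$\left(w + T{\left(-87 \right)}\right) + V = \left(2814 + \left(\frac{46}{-87} + \frac{81}{80} \left(-87\right)\right)\right) + \frac{3023}{18611} = \left(2814 + \left(46 \left(- \frac{1}{87}\right) - \frac{7047}{80}\right)\right) + \frac{3023}{18611} = \left(2814 - \frac{616769}{6960}\right) + \frac{3023}{18611} = \frac{18968671}{6960} + \frac{3023}{18611} = \frac{353046976061}{129532560}$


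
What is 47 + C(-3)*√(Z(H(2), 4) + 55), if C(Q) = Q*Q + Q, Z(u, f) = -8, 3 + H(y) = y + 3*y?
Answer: 47 + 6*√47 ≈ 88.134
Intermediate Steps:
H(y) = -3 + 4*y (H(y) = -3 + (y + 3*y) = -3 + 4*y)
C(Q) = Q + Q² (C(Q) = Q² + Q = Q + Q²)
47 + C(-3)*√(Z(H(2), 4) + 55) = 47 + (-3*(1 - 3))*√(-8 + 55) = 47 + (-3*(-2))*√47 = 47 + 6*√47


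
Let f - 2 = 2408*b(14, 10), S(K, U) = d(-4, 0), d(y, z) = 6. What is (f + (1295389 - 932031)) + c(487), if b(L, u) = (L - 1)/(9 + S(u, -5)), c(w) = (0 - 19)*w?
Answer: 5342909/15 ≈ 3.5619e+5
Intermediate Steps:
S(K, U) = 6
c(w) = -19*w
b(L, u) = -1/15 + L/15 (b(L, u) = (L - 1)/(9 + 6) = (-1 + L)/15 = (-1 + L)*(1/15) = -1/15 + L/15)
f = 31334/15 (f = 2 + 2408*(-1/15 + (1/15)*14) = 2 + 2408*(-1/15 + 14/15) = 2 + 2408*(13/15) = 2 + 31304/15 = 31334/15 ≈ 2088.9)
(f + (1295389 - 932031)) + c(487) = (31334/15 + (1295389 - 932031)) - 19*487 = (31334/15 + 363358) - 9253 = 5481704/15 - 9253 = 5342909/15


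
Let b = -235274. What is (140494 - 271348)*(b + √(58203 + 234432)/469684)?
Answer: 30786543996 - 196281*√32515/234842 ≈ 3.0787e+10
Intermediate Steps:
(140494 - 271348)*(b + √(58203 + 234432)/469684) = (140494 - 271348)*(-235274 + √(58203 + 234432)/469684) = -130854*(-235274 + √292635*(1/469684)) = -130854*(-235274 + (3*√32515)*(1/469684)) = -130854*(-235274 + 3*√32515/469684) = 30786543996 - 196281*√32515/234842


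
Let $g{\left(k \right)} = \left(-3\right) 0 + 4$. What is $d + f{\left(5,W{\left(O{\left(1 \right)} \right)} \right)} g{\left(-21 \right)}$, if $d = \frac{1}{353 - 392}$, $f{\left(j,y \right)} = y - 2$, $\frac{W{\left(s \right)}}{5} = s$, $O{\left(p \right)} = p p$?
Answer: $\frac{467}{39} \approx 11.974$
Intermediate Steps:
$g{\left(k \right)} = 4$ ($g{\left(k \right)} = 0 + 4 = 4$)
$O{\left(p \right)} = p^{2}$
$W{\left(s \right)} = 5 s$
$f{\left(j,y \right)} = -2 + y$
$d = - \frac{1}{39}$ ($d = \frac{1}{-39} = - \frac{1}{39} \approx -0.025641$)
$d + f{\left(5,W{\left(O{\left(1 \right)} \right)} \right)} g{\left(-21 \right)} = - \frac{1}{39} + \left(-2 + 5 \cdot 1^{2}\right) 4 = - \frac{1}{39} + \left(-2 + 5 \cdot 1\right) 4 = - \frac{1}{39} + \left(-2 + 5\right) 4 = - \frac{1}{39} + 3 \cdot 4 = - \frac{1}{39} + 12 = \frac{467}{39}$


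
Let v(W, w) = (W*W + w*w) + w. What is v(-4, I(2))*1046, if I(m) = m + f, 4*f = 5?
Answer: 249471/8 ≈ 31184.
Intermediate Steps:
f = 5/4 (f = (¼)*5 = 5/4 ≈ 1.2500)
I(m) = 5/4 + m (I(m) = m + 5/4 = 5/4 + m)
v(W, w) = w + W² + w² (v(W, w) = (W² + w²) + w = w + W² + w²)
v(-4, I(2))*1046 = ((5/4 + 2) + (-4)² + (5/4 + 2)²)*1046 = (13/4 + 16 + (13/4)²)*1046 = (13/4 + 16 + 169/16)*1046 = (477/16)*1046 = 249471/8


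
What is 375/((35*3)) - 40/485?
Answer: 2369/679 ≈ 3.4890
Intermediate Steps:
375/((35*3)) - 40/485 = 375/105 - 40*1/485 = 375*(1/105) - 8/97 = 25/7 - 8/97 = 2369/679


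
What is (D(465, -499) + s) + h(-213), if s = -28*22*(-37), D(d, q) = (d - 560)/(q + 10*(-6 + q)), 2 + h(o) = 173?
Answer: 127421782/5549 ≈ 22963.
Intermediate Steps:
h(o) = 171 (h(o) = -2 + 173 = 171)
D(d, q) = (-560 + d)/(-60 + 11*q) (D(d, q) = (-560 + d)/(q + (-60 + 10*q)) = (-560 + d)/(-60 + 11*q))
s = 22792 (s = -616*(-37) = 22792)
(D(465, -499) + s) + h(-213) = ((-560 + 465)/(-60 + 11*(-499)) + 22792) + 171 = (-95/(-60 - 5489) + 22792) + 171 = (-95/(-5549) + 22792) + 171 = (-1/5549*(-95) + 22792) + 171 = (95/5549 + 22792) + 171 = 126472903/5549 + 171 = 127421782/5549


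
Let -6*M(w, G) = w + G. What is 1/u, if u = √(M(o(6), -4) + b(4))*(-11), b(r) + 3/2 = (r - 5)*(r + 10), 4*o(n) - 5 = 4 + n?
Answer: 2*I*√2226/4081 ≈ 0.023122*I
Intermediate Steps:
o(n) = 9/4 + n/4 (o(n) = 5/4 + (4 + n)/4 = 5/4 + (1 + n/4) = 9/4 + n/4)
M(w, G) = -G/6 - w/6 (M(w, G) = -(w + G)/6 = -(G + w)/6 = -G/6 - w/6)
b(r) = -3/2 + (-5 + r)*(10 + r) (b(r) = -3/2 + (r - 5)*(r + 10) = -3/2 + (-5 + r)*(10 + r))
u = -11*I*√2226/12 (u = √((-⅙*(-4) - (9/4 + (¼)*6)/6) + (-103/2 + 4² + 5*4))*(-11) = √((⅔ - (9/4 + 3/2)/6) + (-103/2 + 16 + 20))*(-11) = √((⅔ - ⅙*15/4) - 31/2)*(-11) = √((⅔ - 5/8) - 31/2)*(-11) = √(1/24 - 31/2)*(-11) = √(-371/24)*(-11) = (I*√2226/12)*(-11) = -11*I*√2226/12 ≈ -43.249*I)
1/u = 1/(-11*I*√2226/12) = 2*I*√2226/4081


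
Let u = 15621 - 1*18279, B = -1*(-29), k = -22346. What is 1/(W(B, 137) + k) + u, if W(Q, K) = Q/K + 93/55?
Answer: -447508260827/168362774 ≈ -2658.0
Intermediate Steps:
B = 29
u = -2658 (u = 15621 - 18279 = -2658)
W(Q, K) = 93/55 + Q/K (W(Q, K) = Q/K + 93*(1/55) = Q/K + 93/55 = 93/55 + Q/K)
1/(W(B, 137) + k) + u = 1/((93/55 + 29/137) - 22346) - 2658 = 1/(14336/7535 - 22346) - 2658 = 1/(-168362774/7535) - 2658 = -7535/168362774 - 2658 = -447508260827/168362774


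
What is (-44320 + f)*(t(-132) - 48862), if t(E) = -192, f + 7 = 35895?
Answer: 413623328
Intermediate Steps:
f = 35888 (f = -7 + 35895 = 35888)
(-44320 + f)*(t(-132) - 48862) = (-44320 + 35888)*(-192 - 48862) = -8432*(-49054) = 413623328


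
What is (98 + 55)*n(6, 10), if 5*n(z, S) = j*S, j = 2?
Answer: 612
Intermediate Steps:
n(z, S) = 2*S/5 (n(z, S) = (2*S)/5 = 2*S/5)
(98 + 55)*n(6, 10) = (98 + 55)*((⅖)*10) = 153*4 = 612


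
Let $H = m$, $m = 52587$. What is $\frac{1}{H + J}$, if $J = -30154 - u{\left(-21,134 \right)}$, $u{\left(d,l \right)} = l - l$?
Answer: $\frac{1}{22433} \approx 4.4577 \cdot 10^{-5}$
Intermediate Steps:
$u{\left(d,l \right)} = 0$
$J = -30154$ ($J = -30154 - 0 = -30154 + 0 = -30154$)
$H = 52587$
$\frac{1}{H + J} = \frac{1}{52587 - 30154} = \frac{1}{22433}$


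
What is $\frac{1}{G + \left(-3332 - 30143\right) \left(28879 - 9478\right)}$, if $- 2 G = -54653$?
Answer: $- \frac{2}{1298842297} \approx -1.5398 \cdot 10^{-9}$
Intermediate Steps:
$G = \frac{54653}{2}$ ($G = \left(- \frac{1}{2}\right) \left(-54653\right) = \frac{54653}{2} \approx 27327.0$)
$\frac{1}{G + \left(-3332 - 30143\right) \left(28879 - 9478\right)} = \frac{1}{\frac{54653}{2} + \left(-3332 - 30143\right) \left(28879 - 9478\right)} = \frac{1}{\frac{54653}{2} - 649448475} = \frac{1}{- \frac{1298842297}{2}} = - \frac{2}{1298842297}$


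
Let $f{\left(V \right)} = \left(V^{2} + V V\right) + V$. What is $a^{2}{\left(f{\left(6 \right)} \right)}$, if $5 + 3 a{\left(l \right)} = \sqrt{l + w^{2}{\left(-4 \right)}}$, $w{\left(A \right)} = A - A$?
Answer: $\frac{\left(5 - \sqrt{78}\right)^{2}}{9} \approx 1.6314$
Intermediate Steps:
$w{\left(A \right)} = 0$
$f{\left(V \right)} = V + 2 V^{2}$ ($f{\left(V \right)} = \left(V^{2} + V^{2}\right) + V = 2 V^{2} + V = V + 2 V^{2}$)
$a{\left(l \right)} = - \frac{5}{3} + \frac{\sqrt{l}}{3}$ ($a{\left(l \right)} = - \frac{5}{3} + \frac{\sqrt{l + 0^{2}}}{3} = - \frac{5}{3} + \frac{\sqrt{l + 0}}{3} = - \frac{5}{3} + \frac{\sqrt{l}}{3}$)
$a^{2}{\left(f{\left(6 \right)} \right)} = \left(- \frac{5}{3} + \frac{\sqrt{6 \left(1 + 2 \cdot 6\right)}}{3}\right)^{2} = \left(- \frac{5}{3} + \frac{\sqrt{6 \left(1 + 12\right)}}{3}\right)^{2} = \left(- \frac{5}{3} + \frac{\sqrt{6 \cdot 13}}{3}\right)^{2} = \left(- \frac{5}{3} + \frac{\sqrt{78}}{3}\right)^{2}$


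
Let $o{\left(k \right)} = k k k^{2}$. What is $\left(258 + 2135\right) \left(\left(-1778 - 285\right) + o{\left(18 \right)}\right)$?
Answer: $246270809$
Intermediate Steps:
$o{\left(k \right)} = k^{4}$ ($o{\left(k \right)} = k^{2} k^{2} = k^{4}$)
$\left(258 + 2135\right) \left(\left(-1778 - 285\right) + o{\left(18 \right)}\right) = \left(258 + 2135\right) \left(\left(-1778 - 285\right) + 18^{4}\right) = 2393 \left(\left(-1778 - 285\right) + 104976\right) = 2393 \left(-2063 + 104976\right) = 2393 \cdot 102913 = 246270809$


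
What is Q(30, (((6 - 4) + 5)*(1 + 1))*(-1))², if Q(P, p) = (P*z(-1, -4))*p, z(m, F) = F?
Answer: 2822400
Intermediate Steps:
Q(P, p) = -4*P*p (Q(P, p) = (P*(-4))*p = (-4*P)*p = -4*P*p)
Q(30, (((6 - 4) + 5)*(1 + 1))*(-1))² = (-4*30*(((6 - 4) + 5)*(1 + 1))*(-1))² = (-4*30*((2 + 5)*2)*(-1))² = (-4*30*(7*2)*(-1))² = (-4*30*14*(-1))² = (-4*30*(-14))² = 1680² = 2822400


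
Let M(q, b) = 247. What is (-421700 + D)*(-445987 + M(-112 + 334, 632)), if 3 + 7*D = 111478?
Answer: 180870148500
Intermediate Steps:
D = 15925 (D = -3/7 + (1/7)*111478 = -3/7 + 111478/7 = 15925)
(-421700 + D)*(-445987 + M(-112 + 334, 632)) = (-421700 + 15925)*(-445987 + 247) = -405775*(-445740) = 180870148500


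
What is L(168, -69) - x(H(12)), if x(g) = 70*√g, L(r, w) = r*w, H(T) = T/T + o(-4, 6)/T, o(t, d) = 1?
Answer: -11592 - 35*√39/3 ≈ -11665.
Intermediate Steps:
H(T) = 1 + 1/T (H(T) = T/T + 1/T = 1 + 1/T)
L(168, -69) - x(H(12)) = 168*(-69) - 70*√((1 + 12)/12) = -11592 - 70*√((1/12)*13) = -11592 - 70*√(13/12) = -11592 - 70*√39/6 = -11592 - 35*√39/3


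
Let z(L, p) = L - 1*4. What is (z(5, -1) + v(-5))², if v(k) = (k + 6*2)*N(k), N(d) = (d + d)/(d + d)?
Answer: 64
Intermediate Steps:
z(L, p) = -4 + L (z(L, p) = L - 4 = -4 + L)
N(d) = 1 (N(d) = (2*d)/((2*d)) = (2*d)*(1/(2*d)) = 1)
v(k) = 12 + k (v(k) = (k + 6*2)*1 = (k + 12)*1 = (12 + k)*1 = 12 + k)
(z(5, -1) + v(-5))² = ((-4 + 5) + (12 - 5))² = (1 + 7)² = 8² = 64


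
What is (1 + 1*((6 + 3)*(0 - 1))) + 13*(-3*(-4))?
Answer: 148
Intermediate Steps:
(1 + 1*((6 + 3)*(0 - 1))) + 13*(-3*(-4)) = (1 + 1*(9*(-1))) + 13*12 = (1 + 1*(-9)) + 156 = (1 - 9) + 156 = -8 + 156 = 148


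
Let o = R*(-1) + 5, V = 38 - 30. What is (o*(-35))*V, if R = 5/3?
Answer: -2800/3 ≈ -933.33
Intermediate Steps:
R = 5/3 (R = 5*(⅓) = 5/3 ≈ 1.6667)
V = 8
o = 10/3 (o = (5/3)*(-1) + 5 = -5/3 + 5 = 10/3 ≈ 3.3333)
(o*(-35))*V = ((10/3)*(-35))*8 = -350/3*8 = -2800/3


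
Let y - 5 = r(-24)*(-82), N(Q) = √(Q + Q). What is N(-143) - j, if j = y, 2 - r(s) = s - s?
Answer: 159 + I*√286 ≈ 159.0 + 16.912*I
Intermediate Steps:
r(s) = 2 (r(s) = 2 - (s - s) = 2 - 1*0 = 2 + 0 = 2)
N(Q) = √2*√Q (N(Q) = √(2*Q) = √2*√Q)
y = -159 (y = 5 + 2*(-82) = 5 - 164 = -159)
j = -159
N(-143) - j = √2*√(-143) - 1*(-159) = √2*(I*√143) + 159 = I*√286 + 159 = 159 + I*√286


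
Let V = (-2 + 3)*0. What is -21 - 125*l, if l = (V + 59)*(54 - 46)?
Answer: -59021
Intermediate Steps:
V = 0 (V = 1*0 = 0)
l = 472 (l = (0 + 59)*(54 - 46) = 59*8 = 472)
-21 - 125*l = -21 - 125*472 = -21 - 59000 = -59021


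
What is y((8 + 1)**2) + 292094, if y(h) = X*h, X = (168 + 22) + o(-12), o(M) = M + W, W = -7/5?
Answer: 1531993/5 ≈ 3.0640e+5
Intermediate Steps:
W = -7/5 (W = -7*1/5 = -7/5 ≈ -1.4000)
o(M) = -7/5 + M (o(M) = M - 7/5 = -7/5 + M)
X = 883/5 (X = (168 + 22) + (-7/5 - 12) = 190 - 67/5 = 883/5 ≈ 176.60)
y(h) = 883*h/5
y((8 + 1)**2) + 292094 = 883*(8 + 1)**2/5 + 292094 = (883/5)*9**2 + 292094 = (883/5)*81 + 292094 = 71523/5 + 292094 = 1531993/5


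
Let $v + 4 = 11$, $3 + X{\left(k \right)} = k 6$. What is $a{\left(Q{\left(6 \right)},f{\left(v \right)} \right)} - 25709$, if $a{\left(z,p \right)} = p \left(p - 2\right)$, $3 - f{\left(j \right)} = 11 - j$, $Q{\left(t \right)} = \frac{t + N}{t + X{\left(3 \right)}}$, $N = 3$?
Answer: $-25706$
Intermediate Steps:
$X{\left(k \right)} = -3 + 6 k$ ($X{\left(k \right)} = -3 + k 6 = -3 + 6 k$)
$v = 7$ ($v = -4 + 11 = 7$)
$Q{\left(t \right)} = \frac{3 + t}{15 + t}$ ($Q{\left(t \right)} = \frac{t + 3}{t + \left(-3 + 6 \cdot 3\right)} = \frac{3 + t}{t + \left(-3 + 18\right)} = \frac{3 + t}{t + 15} = \frac{3 + t}{15 + t}$)
$f{\left(j \right)} = -8 + j$ ($f{\left(j \right)} = 3 - \left(11 - j\right) = 3 + \left(-11 + j\right) = -8 + j$)
$a{\left(z,p \right)} = p \left(-2 + p\right)$
$a{\left(Q{\left(6 \right)},f{\left(v \right)} \right)} - 25709 = \left(-8 + 7\right) \left(-2 + \left(-8 + 7\right)\right) - 25709 = - (-2 - 1) - 25709 = \left(-1\right) \left(-3\right) - 25709 = 3 - 25709 = -25706$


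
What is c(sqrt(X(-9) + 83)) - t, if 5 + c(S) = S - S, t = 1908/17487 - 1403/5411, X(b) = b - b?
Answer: -50988968/10513573 ≈ -4.8498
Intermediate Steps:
X(b) = 0
t = -1578897/10513573 (t = 1908*(1/17487) - 1403*1/5411 = 212/1943 - 1403/5411 = -1578897/10513573 ≈ -0.15018)
c(S) = -5 (c(S) = -5 + (S - S) = -5 + 0 = -5)
c(sqrt(X(-9) + 83)) - t = -5 - 1*(-1578897/10513573) = -5 + 1578897/10513573 = -50988968/10513573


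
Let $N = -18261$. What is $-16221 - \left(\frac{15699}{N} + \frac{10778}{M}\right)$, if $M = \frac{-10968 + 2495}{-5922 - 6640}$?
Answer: $- \frac{1660694812694}{51575151} \approx -32200.0$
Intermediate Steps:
$M = \frac{8473}{12562}$ ($M = - \frac{8473}{-12562} = \left(-8473\right) \left(- \frac{1}{12562}\right) = \frac{8473}{12562} \approx 0.67449$)
$-16221 - \left(\frac{15699}{N} + \frac{10778}{M}\right) = -16221 - \left(\frac{15699}{-18261} + \frac{10778}{\frac{8473}{12562}}\right) = -16221 - \left(15699 \left(- \frac{1}{18261}\right) + 10778 \cdot \frac{12562}{8473}\right) = -16221 - \left(- \frac{5233}{6087} + \frac{135393236}{8473}\right) = -16221 - \frac{824094288323}{51575151} = - \frac{1660694812694}{51575151}$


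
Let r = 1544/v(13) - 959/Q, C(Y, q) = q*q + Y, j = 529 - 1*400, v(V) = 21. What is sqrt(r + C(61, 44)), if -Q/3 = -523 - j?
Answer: 3*sqrt(1197749917)/2282 ≈ 45.498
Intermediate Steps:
j = 129 (j = 529 - 400 = 129)
Q = 1956 (Q = -3*(-523 - 1*129) = -3*(-523 - 129) = -3*(-652) = 1956)
C(Y, q) = Y + q**2 (C(Y, q) = q**2 + Y = Y + q**2)
r = 333325/4564 (r = 1544/21 - 959/1956 = 333325/4564 ≈ 73.034)
sqrt(r + C(61, 44)) = sqrt(333325/4564 + (61 + 44**2)) = sqrt(333325/4564 + (61 + 1936)) = sqrt(333325/4564 + 1997) = sqrt(9447633/4564) = 3*sqrt(1197749917)/2282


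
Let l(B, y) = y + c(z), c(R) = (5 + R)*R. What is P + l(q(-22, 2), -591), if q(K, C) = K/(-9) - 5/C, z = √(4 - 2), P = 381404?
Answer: 380815 + 5*√2 ≈ 3.8082e+5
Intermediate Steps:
z = √2 ≈ 1.4142
c(R) = R*(5 + R)
q(K, C) = -5/C - K/9 (q(K, C) = K*(-⅑) - 5/C = -K/9 - 5/C = -5/C - K/9)
l(B, y) = y + √2*(5 + √2)
P + l(q(-22, 2), -591) = 381404 + (2 - 591 + 5*√2) = 381404 + (-589 + 5*√2) = 380815 + 5*√2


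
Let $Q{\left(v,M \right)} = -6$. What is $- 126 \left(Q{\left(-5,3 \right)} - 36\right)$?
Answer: $5292$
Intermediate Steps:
$- 126 \left(Q{\left(-5,3 \right)} - 36\right) = - 126 \left(-6 - 36\right) = \left(-126\right) \left(-42\right) = 5292$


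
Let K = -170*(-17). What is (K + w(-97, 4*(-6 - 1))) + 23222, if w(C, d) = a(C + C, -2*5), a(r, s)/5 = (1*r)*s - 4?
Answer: 35792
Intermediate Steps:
K = 2890
a(r, s) = -20 + 5*r*s (a(r, s) = 5*((1*r)*s - 4) = 5*(r*s - 4) = 5*(-4 + r*s) = -20 + 5*r*s)
w(C, d) = -20 - 100*C (w(C, d) = -20 + 5*(C + C)*(-2*5) = -20 + 5*(2*C)*(-10) = -20 - 100*C)
(K + w(-97, 4*(-6 - 1))) + 23222 = (2890 + (-20 - 100*(-97))) + 23222 = (2890 + (-20 + 9700)) + 23222 = (2890 + 9680) + 23222 = 12570 + 23222 = 35792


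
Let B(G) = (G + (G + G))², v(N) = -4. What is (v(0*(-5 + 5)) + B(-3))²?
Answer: 5929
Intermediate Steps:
B(G) = 9*G² (B(G) = (G + 2*G)² = (3*G)² = 9*G²)
(v(0*(-5 + 5)) + B(-3))² = (-4 + 9*(-3)²)² = (-4 + 9*9)² = (-4 + 81)² = 77² = 5929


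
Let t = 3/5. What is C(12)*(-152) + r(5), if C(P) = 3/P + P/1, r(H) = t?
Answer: -9307/5 ≈ -1861.4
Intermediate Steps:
t = ⅗ (t = 3*(⅕) = ⅗ ≈ 0.60000)
r(H) = ⅗
C(P) = P + 3/P (C(P) = 3/P + P*1 = 3/P + P = P + 3/P)
C(12)*(-152) + r(5) = (12 + 3/12)*(-152) + ⅗ = (12 + 3*(1/12))*(-152) + ⅗ = (12 + ¼)*(-152) + ⅗ = (49/4)*(-152) + ⅗ = -1862 + ⅗ = -9307/5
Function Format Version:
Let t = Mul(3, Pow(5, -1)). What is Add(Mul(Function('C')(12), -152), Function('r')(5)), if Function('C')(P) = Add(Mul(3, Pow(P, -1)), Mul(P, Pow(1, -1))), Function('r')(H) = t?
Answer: Rational(-9307, 5) ≈ -1861.4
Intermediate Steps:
t = Rational(3, 5) (t = Mul(3, Rational(1, 5)) = Rational(3, 5) ≈ 0.60000)
Function('r')(H) = Rational(3, 5)
Function('C')(P) = Add(P, Mul(3, Pow(P, -1))) (Function('C')(P) = Add(Mul(3, Pow(P, -1)), Mul(P, 1)) = Add(Mul(3, Pow(P, -1)), P) = Add(P, Mul(3, Pow(P, -1))))
Add(Mul(Function('C')(12), -152), Function('r')(5)) = Add(Mul(Add(12, Mul(3, Pow(12, -1))), -152), Rational(3, 5)) = Add(Mul(Add(12, Mul(3, Rational(1, 12))), -152), Rational(3, 5)) = Add(Mul(Add(12, Rational(1, 4)), -152), Rational(3, 5)) = Add(Mul(Rational(49, 4), -152), Rational(3, 5)) = Add(-1862, Rational(3, 5)) = Rational(-9307, 5)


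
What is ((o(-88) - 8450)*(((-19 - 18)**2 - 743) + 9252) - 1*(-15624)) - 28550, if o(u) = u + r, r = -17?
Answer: -84519216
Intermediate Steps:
o(u) = -17 + u (o(u) = u - 17 = -17 + u)
((o(-88) - 8450)*(((-19 - 18)**2 - 743) + 9252) - 1*(-15624)) - 28550 = (((-17 - 88) - 8450)*(((-19 - 18)**2 - 743) + 9252) - 1*(-15624)) - 28550 = ((-105 - 8450)*(((-37)**2 - 743) + 9252) + 15624) - 28550 = (-8555*((1369 - 743) + 9252) + 15624) - 28550 = (-8555*(626 + 9252) + 15624) - 28550 = (-8555*9878 + 15624) - 28550 = (-84506290 + 15624) - 28550 = -84490666 - 28550 = -84519216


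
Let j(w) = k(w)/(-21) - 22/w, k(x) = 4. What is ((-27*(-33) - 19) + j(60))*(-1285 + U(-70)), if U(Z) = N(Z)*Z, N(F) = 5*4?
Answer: -32757537/14 ≈ -2.3398e+6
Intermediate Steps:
N(F) = 20
j(w) = -4/21 - 22/w (j(w) = 4/(-21) - 22/w = 4*(-1/21) - 22/w = -4/21 - 22/w)
U(Z) = 20*Z
((-27*(-33) - 19) + j(60))*(-1285 + U(-70)) = ((-27*(-33) - 19) + (-4/21 - 22/60))*(-1285 + 20*(-70)) = ((891 - 19) + (-4/21 - 22*1/60))*(-1285 - 1400) = (872 + (-4/21 - 11/30))*(-2685) = (872 - 39/70)*(-2685) = (61001/70)*(-2685) = -32757537/14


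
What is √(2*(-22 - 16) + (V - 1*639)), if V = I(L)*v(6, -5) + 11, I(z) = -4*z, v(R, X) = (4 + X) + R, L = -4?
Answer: 4*I*√39 ≈ 24.98*I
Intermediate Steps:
v(R, X) = 4 + R + X
V = 91 (V = (-4*(-4))*(4 + 6 - 5) + 11 = 16*5 + 11 = 80 + 11 = 91)
√(2*(-22 - 16) + (V - 1*639)) = √(2*(-22 - 16) + (91 - 1*639)) = √(2*(-38) + (91 - 639)) = √(-76 - 548) = √(-624) = 4*I*√39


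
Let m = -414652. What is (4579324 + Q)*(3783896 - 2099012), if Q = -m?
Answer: 8414270258784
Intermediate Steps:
Q = 414652 (Q = -1*(-414652) = 414652)
(4579324 + Q)*(3783896 - 2099012) = (4579324 + 414652)*(3783896 - 2099012) = 4993976*1684884 = 8414270258784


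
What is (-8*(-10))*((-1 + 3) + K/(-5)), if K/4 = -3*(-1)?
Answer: -32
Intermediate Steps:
K = 12 (K = 4*(-3*(-1)) = 4*3 = 12)
(-8*(-10))*((-1 + 3) + K/(-5)) = (-8*(-10))*((-1 + 3) + 12/(-5)) = 80*(2 + 12*(-⅕)) = 80*(2 - 12/5) = 80*(-⅖) = -32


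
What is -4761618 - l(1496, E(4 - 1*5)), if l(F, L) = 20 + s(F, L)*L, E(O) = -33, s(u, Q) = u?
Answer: -4712270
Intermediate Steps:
l(F, L) = 20 + F*L
-4761618 - l(1496, E(4 - 1*5)) = -4761618 - (20 + 1496*(-33)) = -4761618 - (20 - 49368) = -4761618 - 1*(-49348) = -4761618 + 49348 = -4712270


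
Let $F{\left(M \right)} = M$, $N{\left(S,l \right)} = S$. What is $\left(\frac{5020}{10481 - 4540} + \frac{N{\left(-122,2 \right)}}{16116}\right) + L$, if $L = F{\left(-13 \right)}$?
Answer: $- \frac{582254755}{47872578} \approx -12.163$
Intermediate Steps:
$L = -13$
$\left(\frac{5020}{10481 - 4540} + \frac{N{\left(-122,2 \right)}}{16116}\right) + L = \left(\frac{5020}{10481 - 4540} - \frac{122}{16116}\right) - 13 = \left(\frac{5020}{5941} - \frac{61}{8058}\right) - 13 = \frac{40088759}{47872578} - 13 = - \frac{582254755}{47872578}$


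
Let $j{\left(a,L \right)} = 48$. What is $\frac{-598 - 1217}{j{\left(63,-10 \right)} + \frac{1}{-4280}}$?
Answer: $- \frac{7768200}{205439} \approx -37.813$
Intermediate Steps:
$\frac{-598 - 1217}{j{\left(63,-10 \right)} + \frac{1}{-4280}} = \frac{-598 - 1217}{48 + \frac{1}{-4280}} = - \frac{1815}{48 - \frac{1}{4280}} = - \frac{1815}{\frac{205439}{4280}} = \left(-1815\right) \frac{4280}{205439} = - \frac{7768200}{205439}$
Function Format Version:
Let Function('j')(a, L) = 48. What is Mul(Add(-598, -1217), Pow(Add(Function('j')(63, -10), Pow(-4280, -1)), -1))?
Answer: Rational(-7768200, 205439) ≈ -37.813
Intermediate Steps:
Mul(Add(-598, -1217), Pow(Add(Function('j')(63, -10), Pow(-4280, -1)), -1)) = Mul(Add(-598, -1217), Pow(Add(48, Pow(-4280, -1)), -1)) = Mul(-1815, Pow(Add(48, Rational(-1, 4280)), -1)) = Mul(-1815, Pow(Rational(205439, 4280), -1)) = Mul(-1815, Rational(4280, 205439)) = Rational(-7768200, 205439)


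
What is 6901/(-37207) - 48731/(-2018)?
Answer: 1799208099/75083726 ≈ 23.963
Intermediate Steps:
6901/(-37207) - 48731/(-2018) = 6901*(-1/37207) - 48731*(-1/2018) = -6901/37207 + 48731/2018 = 1799208099/75083726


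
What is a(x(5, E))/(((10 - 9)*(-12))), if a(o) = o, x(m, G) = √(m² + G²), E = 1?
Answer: -√26/12 ≈ -0.42492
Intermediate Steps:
x(m, G) = √(G² + m²)
a(x(5, E))/(((10 - 9)*(-12))) = √(1² + 5²)/(((10 - 9)*(-12))) = √(1 + 25)/((1*(-12))) = √26/(-12) = √26*(-1/12) = -√26/12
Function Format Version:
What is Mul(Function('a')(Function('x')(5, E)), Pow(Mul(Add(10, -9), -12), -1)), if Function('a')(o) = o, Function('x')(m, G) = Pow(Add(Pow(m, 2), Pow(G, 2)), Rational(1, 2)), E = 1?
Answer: Mul(Rational(-1, 12), Pow(26, Rational(1, 2))) ≈ -0.42492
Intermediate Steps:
Function('x')(m, G) = Pow(Add(Pow(G, 2), Pow(m, 2)), Rational(1, 2))
Mul(Function('a')(Function('x')(5, E)), Pow(Mul(Add(10, -9), -12), -1)) = Mul(Pow(Add(Pow(1, 2), Pow(5, 2)), Rational(1, 2)), Pow(Mul(Add(10, -9), -12), -1)) = Mul(Pow(Add(1, 25), Rational(1, 2)), Pow(Mul(1, -12), -1)) = Mul(Pow(26, Rational(1, 2)), Pow(-12, -1)) = Mul(Pow(26, Rational(1, 2)), Rational(-1, 12)) = Mul(Rational(-1, 12), Pow(26, Rational(1, 2)))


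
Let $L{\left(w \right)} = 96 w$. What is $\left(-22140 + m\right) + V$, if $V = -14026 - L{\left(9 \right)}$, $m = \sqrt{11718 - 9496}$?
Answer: $-37030 + \sqrt{2222} \approx -36983.0$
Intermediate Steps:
$m = \sqrt{2222} \approx 47.138$
$V = -14890$ ($V = -14026 - 96 \cdot 9 = -14026 - 864 = -14890$)
$\left(-22140 + m\right) + V = \left(-22140 + \sqrt{2222}\right) - 14890 = -37030 + \sqrt{2222}$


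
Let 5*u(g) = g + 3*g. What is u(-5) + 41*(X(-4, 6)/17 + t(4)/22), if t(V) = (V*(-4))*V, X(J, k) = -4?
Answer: -24856/187 ≈ -132.92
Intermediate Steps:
u(g) = 4*g/5 (u(g) = (g + 3*g)/5 = (4*g)/5 = 4*g/5)
t(V) = -4*V² (t(V) = (-4*V)*V = -4*V²)
u(-5) + 41*(X(-4, 6)/17 + t(4)/22) = (⅘)*(-5) + 41*(-4/17 - 4*4²/22) = -4 + 41*(-4*1/17 - 4*16*(1/22)) = -4 + 41*(-4/17 - 64*1/22) = -4 + 41*(-4/17 - 32/11) = -4 + 41*(-588/187) = -4 - 24108/187 = -24856/187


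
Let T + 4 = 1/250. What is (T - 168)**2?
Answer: 1848914001/62500 ≈ 29583.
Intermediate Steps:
T = -999/250 (T = -4 + 1/250 = -999/250 ≈ -3.9960)
(T - 168)**2 = (-999/250 - 168)**2 = (-42999/250)**2 = 1848914001/62500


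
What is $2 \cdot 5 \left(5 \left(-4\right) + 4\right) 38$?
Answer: $-6080$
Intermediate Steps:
$2 \cdot 5 \left(5 \left(-4\right) + 4\right) 38 = 10 \left(-20 + 4\right) 38 = 10 \left(-16\right) 38 = \left(-160\right) 38 = -6080$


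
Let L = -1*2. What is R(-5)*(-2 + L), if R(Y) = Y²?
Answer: -100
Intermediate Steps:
L = -2
R(-5)*(-2 + L) = (-5)²*(-2 - 2) = 25*(-4) = -100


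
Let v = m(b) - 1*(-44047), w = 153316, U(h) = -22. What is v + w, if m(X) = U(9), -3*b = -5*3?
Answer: 197341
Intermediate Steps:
b = 5 (b = -(-5)*3/3 = -⅓*(-15) = 5)
m(X) = -22
v = 44025 (v = -22 - 1*(-44047) = -22 + 44047 = 44025)
v + w = 44025 + 153316 = 197341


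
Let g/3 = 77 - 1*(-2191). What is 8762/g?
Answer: 4381/3402 ≈ 1.2878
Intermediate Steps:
g = 6804 (g = 3*(77 - 1*(-2191)) = 3*(77 + 2191) = 3*2268 = 6804)
8762/g = 8762/6804 = 8762*(1/6804) = 4381/3402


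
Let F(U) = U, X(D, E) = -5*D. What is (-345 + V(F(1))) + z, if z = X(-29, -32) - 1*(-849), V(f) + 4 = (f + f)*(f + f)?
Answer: 649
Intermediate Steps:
V(f) = -4 + 4*f**2 (V(f) = -4 + (f + f)*(f + f) = -4 + (2*f)*(2*f) = -4 + 4*f**2)
z = 994 (z = -5*(-29) - 1*(-849) = 145 + 849 = 994)
(-345 + V(F(1))) + z = (-345 + (-4 + 4*1**2)) + 994 = (-345 + (-4 + 4*1)) + 994 = (-345 + (-4 + 4)) + 994 = (-345 + 0) + 994 = -345 + 994 = 649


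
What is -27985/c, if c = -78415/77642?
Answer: 434562274/15683 ≈ 27709.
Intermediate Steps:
c = -78415/77642 (c = -78415*1/77642 = -78415/77642 ≈ -1.0100)
-27985/c = -27985/(-78415/77642) = -27985*(-77642/78415) = 434562274/15683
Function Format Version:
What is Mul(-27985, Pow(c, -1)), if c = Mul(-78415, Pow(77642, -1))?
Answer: Rational(434562274, 15683) ≈ 27709.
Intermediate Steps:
c = Rational(-78415, 77642) (c = Mul(-78415, Rational(1, 77642)) = Rational(-78415, 77642) ≈ -1.0100)
Mul(-27985, Pow(c, -1)) = Mul(-27985, Pow(Rational(-78415, 77642), -1)) = Mul(-27985, Rational(-77642, 78415)) = Rational(434562274, 15683)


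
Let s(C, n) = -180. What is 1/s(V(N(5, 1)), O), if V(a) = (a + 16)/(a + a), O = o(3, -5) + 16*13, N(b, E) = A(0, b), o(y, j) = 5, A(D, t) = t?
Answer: -1/180 ≈ -0.0055556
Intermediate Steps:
N(b, E) = b
O = 213 (O = 5 + 16*13 = 5 + 208 = 213)
V(a) = (16 + a)/(2*a) (V(a) = (16 + a)/((2*a)) = (16 + a)*(1/(2*a)) = (16 + a)/(2*a))
1/s(V(N(5, 1)), O) = 1/(-180) = -1/180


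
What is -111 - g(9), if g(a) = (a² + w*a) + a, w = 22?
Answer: -399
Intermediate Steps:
g(a) = a² + 23*a (g(a) = (a² + 22*a) + a = a² + 23*a)
-111 - g(9) = -111 - 9*(23 + 9) = -111 - 9*32 = -111 - 1*288 = -111 - 288 = -399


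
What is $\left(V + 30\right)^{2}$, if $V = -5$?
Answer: $625$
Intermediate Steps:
$\left(V + 30\right)^{2} = \left(-5 + 30\right)^{2} = 25^{2} = 625$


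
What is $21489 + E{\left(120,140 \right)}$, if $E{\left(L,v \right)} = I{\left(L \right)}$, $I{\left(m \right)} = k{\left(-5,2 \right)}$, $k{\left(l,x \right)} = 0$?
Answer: $21489$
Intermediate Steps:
$I{\left(m \right)} = 0$
$E{\left(L,v \right)} = 0$
$21489 + E{\left(120,140 \right)} = 21489 + 0 = 21489$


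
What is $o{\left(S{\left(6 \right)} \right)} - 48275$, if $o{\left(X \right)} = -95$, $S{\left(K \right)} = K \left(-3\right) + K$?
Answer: $-48370$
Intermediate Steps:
$S{\left(K \right)} = - 2 K$ ($S{\left(K \right)} = - 3 K + K = - 2 K$)
$o{\left(S{\left(6 \right)} \right)} - 48275 = -95 - 48275 = -48370$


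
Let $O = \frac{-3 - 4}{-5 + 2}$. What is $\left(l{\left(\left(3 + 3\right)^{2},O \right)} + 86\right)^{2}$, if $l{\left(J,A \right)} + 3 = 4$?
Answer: $7569$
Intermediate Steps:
$O = \frac{7}{3}$ ($O = - \frac{7}{-3} = \left(-7\right) \left(- \frac{1}{3}\right) = \frac{7}{3} \approx 2.3333$)
$l{\left(J,A \right)} = 1$ ($l{\left(J,A \right)} = -3 + 4 = 1$)
$\left(l{\left(\left(3 + 3\right)^{2},O \right)} + 86\right)^{2} = \left(1 + 86\right)^{2} = 87^{2} = 7569$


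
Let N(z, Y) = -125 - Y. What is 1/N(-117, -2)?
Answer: -1/123 ≈ -0.0081301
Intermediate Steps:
1/N(-117, -2) = 1/(-125 - 1*(-2)) = 1/(-125 + 2) = 1/(-123) = -1/123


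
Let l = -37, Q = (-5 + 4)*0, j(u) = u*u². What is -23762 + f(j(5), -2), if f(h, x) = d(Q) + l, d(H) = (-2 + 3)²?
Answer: -23798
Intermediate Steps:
j(u) = u³
Q = 0 (Q = -1*0 = 0)
d(H) = 1 (d(H) = 1² = 1)
f(h, x) = -36 (f(h, x) = 1 - 37 = -36)
-23762 + f(j(5), -2) = -23762 - 36 = -23798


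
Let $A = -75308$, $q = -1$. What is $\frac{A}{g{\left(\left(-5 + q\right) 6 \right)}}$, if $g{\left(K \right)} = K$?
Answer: $\frac{18827}{9} \approx 2091.9$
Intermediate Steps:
$\frac{A}{g{\left(\left(-5 + q\right) 6 \right)}} = - \frac{75308}{\left(-5 - 1\right) 6} = - \frac{75308}{\left(-6\right) 6} = - \frac{75308}{-36} = \left(-75308\right) \left(- \frac{1}{36}\right) = \frac{18827}{9}$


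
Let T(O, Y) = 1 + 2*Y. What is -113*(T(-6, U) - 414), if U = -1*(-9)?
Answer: 44635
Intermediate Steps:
U = 9
-113*(T(-6, U) - 414) = -113*((1 + 2*9) - 414) = -113*((1 + 18) - 414) = -113*(19 - 414) = -113*(-395) = 44635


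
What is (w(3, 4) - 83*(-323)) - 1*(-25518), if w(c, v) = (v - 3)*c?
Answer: 52330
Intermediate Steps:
w(c, v) = c*(-3 + v) (w(c, v) = (-3 + v)*c = c*(-3 + v))
(w(3, 4) - 83*(-323)) - 1*(-25518) = (3*(-3 + 4) - 83*(-323)) - 1*(-25518) = (3*1 + 26809) + 25518 = (3 + 26809) + 25518 = 26812 + 25518 = 52330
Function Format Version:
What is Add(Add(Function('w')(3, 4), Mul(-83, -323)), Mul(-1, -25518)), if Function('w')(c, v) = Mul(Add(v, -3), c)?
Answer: 52330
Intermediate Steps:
Function('w')(c, v) = Mul(c, Add(-3, v)) (Function('w')(c, v) = Mul(Add(-3, v), c) = Mul(c, Add(-3, v)))
Add(Add(Function('w')(3, 4), Mul(-83, -323)), Mul(-1, -25518)) = Add(Add(Mul(3, Add(-3, 4)), Mul(-83, -323)), Mul(-1, -25518)) = Add(Add(Mul(3, 1), 26809), 25518) = Add(Add(3, 26809), 25518) = Add(26812, 25518) = 52330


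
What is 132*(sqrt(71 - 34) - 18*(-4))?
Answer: 9504 + 132*sqrt(37) ≈ 10307.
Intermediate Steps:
132*(sqrt(71 - 34) - 18*(-4)) = 132*(sqrt(37) + 72) = 132*(72 + sqrt(37)) = 9504 + 132*sqrt(37)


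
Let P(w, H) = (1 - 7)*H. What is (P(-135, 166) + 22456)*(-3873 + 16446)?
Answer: 269816580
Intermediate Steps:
P(w, H) = -6*H
(P(-135, 166) + 22456)*(-3873 + 16446) = (-6*166 + 22456)*(-3873 + 16446) = (-996 + 22456)*12573 = 21460*12573 = 269816580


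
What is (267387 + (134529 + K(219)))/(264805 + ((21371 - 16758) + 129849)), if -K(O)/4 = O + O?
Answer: 133388/133089 ≈ 1.0022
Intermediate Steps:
K(O) = -8*O (K(O) = -4*(O + O) = -8*O)
(267387 + (134529 + K(219)))/(264805 + ((21371 - 16758) + 129849)) = (267387 + (134529 - 8*219))/(264805 + ((21371 - 16758) + 129849)) = (267387 + (134529 - 1752))/(264805 + (4613 + 129849)) = (267387 + 132777)/(264805 + 134462) = 400164/399267 = 400164*(1/399267) = 133388/133089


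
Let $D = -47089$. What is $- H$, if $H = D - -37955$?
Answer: $9134$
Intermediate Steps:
$H = -9134$ ($H = -47089 - -37955 = -47089 + 37955 = -9134$)
$- H = \left(-1\right) \left(-9134\right) = 9134$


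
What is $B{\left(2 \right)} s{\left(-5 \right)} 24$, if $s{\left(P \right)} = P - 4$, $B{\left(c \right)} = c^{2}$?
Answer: $-864$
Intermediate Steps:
$s{\left(P \right)} = -4 + P$ ($s{\left(P \right)} = P - 4 = -4 + P$)
$B{\left(2 \right)} s{\left(-5 \right)} 24 = 2^{2} \left(-4 - 5\right) 24 = 4 \left(-9\right) 24 = \left(-36\right) 24 = -864$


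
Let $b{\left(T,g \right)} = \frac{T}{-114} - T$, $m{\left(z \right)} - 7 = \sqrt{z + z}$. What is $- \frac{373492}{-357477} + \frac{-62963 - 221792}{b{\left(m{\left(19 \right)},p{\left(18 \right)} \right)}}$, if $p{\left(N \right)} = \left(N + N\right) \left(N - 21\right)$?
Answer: $\frac{16246315249822}{90441681} - \frac{6492414 \sqrt{38}}{253} \approx 21444.0$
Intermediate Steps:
$m{\left(z \right)} = 7 + \sqrt{2} \sqrt{z}$ ($m{\left(z \right)} = 7 + \sqrt{z + z} = 7 + \sqrt{2 z} = 7 + \sqrt{2} \sqrt{z}$)
$p{\left(N \right)} = 2 N \left(-21 + N\right)$
$b{\left(T,g \right)} = - \frac{115 T}{114}$ ($b{\left(T,g \right)} = T \left(- \frac{1}{114}\right) - T = - \frac{T}{114} - T = - \frac{115 T}{114}$)
$- \frac{373492}{-357477} + \frac{-62963 - 221792}{b{\left(m{\left(19 \right)},p{\left(18 \right)} \right)}} = - \frac{373492}{-357477} + \frac{-62963 - 221792}{\left(- \frac{115}{114}\right) \left(7 + \sqrt{2} \sqrt{19}\right)} = \left(-373492\right) \left(- \frac{1}{357477}\right) + \frac{-62963 - 221792}{\left(- \frac{115}{114}\right) \left(7 + \sqrt{38}\right)} = \frac{373492}{357477} - \frac{284755}{- \frac{805}{114} - \frac{115 \sqrt{38}}{114}}$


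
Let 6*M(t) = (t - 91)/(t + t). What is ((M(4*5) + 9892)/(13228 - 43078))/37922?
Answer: -2374009/271673208000 ≈ -8.7385e-6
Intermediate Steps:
M(t) = (-91 + t)/(12*t) (M(t) = ((t - 91)/(t + t))/6 = ((-91 + t)/((2*t)))/6 = ((-91 + t)*(1/(2*t)))/6 = ((-91 + t)/(2*t))/6 = (-91 + t)/(12*t))
((M(4*5) + 9892)/(13228 - 43078))/37922 = (((-91 + 4*5)/(12*((4*5))) + 9892)/(13228 - 43078))/37922 = (((1/12)*(-91 + 20)/20 + 9892)/(-29850))*(1/37922) = (((1/12)*(1/20)*(-71) + 9892)*(-1/29850))*(1/37922) = ((-71/240 + 9892)*(-1/29850))*(1/37922) = ((2374009/240)*(-1/29850))*(1/37922) = -2374009/7164000*1/37922 = -2374009/271673208000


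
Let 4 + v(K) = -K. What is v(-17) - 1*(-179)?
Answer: 192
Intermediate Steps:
v(K) = -4 - K
v(-17) - 1*(-179) = (-4 - 1*(-17)) - 1*(-179) = (-4 + 17) + 179 = 13 + 179 = 192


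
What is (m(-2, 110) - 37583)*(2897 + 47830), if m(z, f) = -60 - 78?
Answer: -1913473167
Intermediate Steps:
m(z, f) = -138
(m(-2, 110) - 37583)*(2897 + 47830) = (-138 - 37583)*(2897 + 47830) = -37721*50727 = -1913473167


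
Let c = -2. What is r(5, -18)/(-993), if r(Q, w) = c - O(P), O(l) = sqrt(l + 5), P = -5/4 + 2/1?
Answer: 2/993 + sqrt(23)/1986 ≈ 0.0044289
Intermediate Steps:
P = 3/4 (P = -5*1/4 + 2*1 = -5/4 + 2 = 3/4 ≈ 0.75000)
O(l) = sqrt(5 + l)
r(Q, w) = -2 - sqrt(23)/2 (r(Q, w) = -2 - sqrt(5 + 3/4) = -2 - sqrt(23/4) = -2 - sqrt(23)/2)
r(5, -18)/(-993) = (-2 - sqrt(23)/2)/(-993) = (-2 - sqrt(23)/2)*(-1/993) = 2/993 + sqrt(23)/1986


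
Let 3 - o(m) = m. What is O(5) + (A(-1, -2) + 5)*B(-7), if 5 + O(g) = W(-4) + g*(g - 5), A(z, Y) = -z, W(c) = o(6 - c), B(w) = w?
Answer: -54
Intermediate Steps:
o(m) = 3 - m
W(c) = -3 + c (W(c) = 3 - (6 - c) = 3 + (-6 + c) = -3 + c)
O(g) = -12 + g*(-5 + g) (O(g) = -5 + ((-3 - 4) + g*(g - 5)) = -5 + (-7 + g*(-5 + g)) = -12 + g*(-5 + g))
O(5) + (A(-1, -2) + 5)*B(-7) = (-12 + 5² - 5*5) + (-1*(-1) + 5)*(-7) = (-12 + 25 - 25) + (1 + 5)*(-7) = -12 + 6*(-7) = -12 - 42 = -54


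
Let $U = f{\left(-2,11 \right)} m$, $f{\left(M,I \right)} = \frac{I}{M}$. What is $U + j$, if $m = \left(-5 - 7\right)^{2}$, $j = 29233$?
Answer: $28441$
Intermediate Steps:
$m = 144$ ($m = \left(-12\right)^{2} = 144$)
$U = -792$ ($U = \frac{11}{-2} \cdot 144 = 11 \left(- \frac{1}{2}\right) 144 = \left(- \frac{11}{2}\right) 144 = -792$)
$U + j = -792 + 29233 = 28441$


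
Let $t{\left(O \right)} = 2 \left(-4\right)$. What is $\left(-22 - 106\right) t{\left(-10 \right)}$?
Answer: $1024$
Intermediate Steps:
$t{\left(O \right)} = -8$
$\left(-22 - 106\right) t{\left(-10 \right)} = \left(-22 - 106\right) \left(-8\right) = \left(-128\right) \left(-8\right) = 1024$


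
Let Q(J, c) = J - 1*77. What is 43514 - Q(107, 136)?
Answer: 43484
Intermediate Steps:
Q(J, c) = -77 + J (Q(J, c) = J - 77 = -77 + J)
43514 - Q(107, 136) = 43514 - (-77 + 107) = 43514 - 1*30 = 43514 - 30 = 43484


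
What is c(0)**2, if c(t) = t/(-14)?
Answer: 0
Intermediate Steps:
c(t) = -t/14 (c(t) = t*(-1/14) = -t/14)
c(0)**2 = (-1/14*0)**2 = 0**2 = 0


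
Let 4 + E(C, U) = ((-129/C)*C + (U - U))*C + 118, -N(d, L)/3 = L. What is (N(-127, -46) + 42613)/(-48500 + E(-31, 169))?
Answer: -42751/44387 ≈ -0.96314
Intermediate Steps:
N(d, L) = -3*L
E(C, U) = 114 - 129*C (E(C, U) = -4 + (((-129/C)*C + (U - U))*C + 118) = -4 + ((-129 + 0)*C + 118) = -4 + (-129*C + 118) = -4 + (118 - 129*C) = 114 - 129*C)
(N(-127, -46) + 42613)/(-48500 + E(-31, 169)) = (-3*(-46) + 42613)/(-48500 + (114 - 129*(-31))) = (138 + 42613)/(-48500 + (114 + 3999)) = 42751/(-48500 + 4113) = 42751/(-44387) = 42751*(-1/44387) = -42751/44387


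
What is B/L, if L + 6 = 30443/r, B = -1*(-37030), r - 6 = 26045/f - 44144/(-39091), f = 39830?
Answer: 1447556189835/152667336742 ≈ 9.4818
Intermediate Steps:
r = 78182889/10045126 (r = 6 + (26045/39830 - 44144/(-39091)) = 6 + (26045*(1/39830) - 44144*(-1/39091)) = 6 + (5209/7966 + 1424/1261) = 6 + 17912133/10045126 = 78182889/10045126 ≈ 7.7832)
B = 37030
L = 305334673484/78182889 (L = -6 + 30443/(78182889/10045126) = -6 + 30443*(10045126/78182889) = -6 + 305803770818/78182889 = 305334673484/78182889 ≈ 3905.4)
B/L = 37030/(305334673484/78182889) = 37030*(78182889/305334673484) = 1447556189835/152667336742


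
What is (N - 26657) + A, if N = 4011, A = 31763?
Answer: 9117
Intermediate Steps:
(N - 26657) + A = (4011 - 26657) + 31763 = -22646 + 31763 = 9117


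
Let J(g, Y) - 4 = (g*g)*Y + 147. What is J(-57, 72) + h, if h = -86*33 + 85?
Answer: 231326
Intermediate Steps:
J(g, Y) = 151 + Y*g² (J(g, Y) = 4 + ((g*g)*Y + 147) = 4 + (g²*Y + 147) = 4 + (Y*g² + 147) = 4 + (147 + Y*g²) = 151 + Y*g²)
h = -2753 (h = -2838 + 85 = -2753)
J(-57, 72) + h = (151 + 72*(-57)²) - 2753 = (151 + 72*3249) - 2753 = (151 + 233928) - 2753 = 234079 - 2753 = 231326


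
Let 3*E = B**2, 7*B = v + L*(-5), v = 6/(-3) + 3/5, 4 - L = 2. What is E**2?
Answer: 1172889/1500625 ≈ 0.78160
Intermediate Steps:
L = 2 (L = 4 - 1*2 = 4 - 2 = 2)
v = -7/5 (v = 6*(-1/3) + 3*(1/5) = -2 + 3/5 = -7/5 ≈ -1.4000)
B = -57/35 (B = (-7/5 + 2*(-5))/7 = (-7/5 - 10)/7 = (1/7)*(-57/5) = -57/35 ≈ -1.6286)
E = 1083/1225 (E = (-57/35)**2/3 = (1/3)*(3249/1225) = 1083/1225 ≈ 0.88408)
E**2 = (1083/1225)**2 = 1172889/1500625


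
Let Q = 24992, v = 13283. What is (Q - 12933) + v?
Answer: 25342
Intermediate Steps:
(Q - 12933) + v = (24992 - 12933) + 13283 = 12059 + 13283 = 25342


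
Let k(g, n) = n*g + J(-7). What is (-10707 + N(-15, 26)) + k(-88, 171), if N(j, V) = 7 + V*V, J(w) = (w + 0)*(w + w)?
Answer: -24974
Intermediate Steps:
J(w) = 2*w² (J(w) = w*(2*w) = 2*w²)
N(j, V) = 7 + V²
k(g, n) = 98 + g*n (k(g, n) = n*g + 2*(-7)² = g*n + 2*49 = g*n + 98 = 98 + g*n)
(-10707 + N(-15, 26)) + k(-88, 171) = (-10707 + (7 + 26²)) + (98 - 88*171) = (-10707 + (7 + 676)) + (98 - 15048) = (-10707 + 683) - 14950 = -10024 - 14950 = -24974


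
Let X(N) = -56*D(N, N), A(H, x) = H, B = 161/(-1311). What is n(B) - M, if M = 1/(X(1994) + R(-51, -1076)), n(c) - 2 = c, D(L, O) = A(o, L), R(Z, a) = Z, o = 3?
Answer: 2610/1387 ≈ 1.8818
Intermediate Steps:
B = -7/57 (B = 161*(-1/1311) = -7/57 ≈ -0.12281)
D(L, O) = 3
X(N) = -168 (X(N) = -56*3 = -168)
n(c) = 2 + c
M = -1/219 (M = 1/(-168 - 51) = 1/(-219) = -1/219 ≈ -0.0045662)
n(B) - M = (2 - 7/57) - 1*(-1/219) = 107/57 + 1/219 = 2610/1387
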